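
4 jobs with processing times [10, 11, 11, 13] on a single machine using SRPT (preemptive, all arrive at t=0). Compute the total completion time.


Since all jobs arrive at t=0, SRPT equals SPT ordering.
SPT order: [10, 11, 11, 13]
Completion times:
  Job 1: p=10, C=10
  Job 2: p=11, C=21
  Job 3: p=11, C=32
  Job 4: p=13, C=45
Total completion time = 10 + 21 + 32 + 45 = 108

108


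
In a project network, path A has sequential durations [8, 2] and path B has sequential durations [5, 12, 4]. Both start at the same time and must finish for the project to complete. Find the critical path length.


Path A total = 8 + 2 = 10
Path B total = 5 + 12 + 4 = 21
Critical path = longest path = max(10, 21) = 21

21


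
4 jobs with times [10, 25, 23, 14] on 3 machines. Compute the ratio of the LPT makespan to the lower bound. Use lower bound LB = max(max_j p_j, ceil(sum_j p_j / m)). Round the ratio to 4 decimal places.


LPT order: [25, 23, 14, 10]
Machine loads after assignment: [25, 23, 24]
LPT makespan = 25
Lower bound = max(max_job, ceil(total/3)) = max(25, 24) = 25
Ratio = 25 / 25 = 1.0

1.0


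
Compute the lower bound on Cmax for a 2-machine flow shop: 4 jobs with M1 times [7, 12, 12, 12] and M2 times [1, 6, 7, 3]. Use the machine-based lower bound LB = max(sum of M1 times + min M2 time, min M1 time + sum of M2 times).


LB1 = sum(M1 times) + min(M2 times) = 43 + 1 = 44
LB2 = min(M1 times) + sum(M2 times) = 7 + 17 = 24
Lower bound = max(LB1, LB2) = max(44, 24) = 44

44


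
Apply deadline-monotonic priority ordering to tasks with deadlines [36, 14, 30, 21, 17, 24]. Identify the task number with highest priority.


Sort tasks by relative deadline (ascending):
  Task 2: deadline = 14
  Task 5: deadline = 17
  Task 4: deadline = 21
  Task 6: deadline = 24
  Task 3: deadline = 30
  Task 1: deadline = 36
Priority order (highest first): [2, 5, 4, 6, 3, 1]
Highest priority task = 2

2


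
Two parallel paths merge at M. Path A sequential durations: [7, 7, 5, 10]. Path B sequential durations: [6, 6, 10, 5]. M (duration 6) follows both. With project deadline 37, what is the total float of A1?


Forward pass: ES(A1) = sum of predecessors on chain A = 0
EF = ES + duration = 0 + 7 = 7
Backward pass: LF(M) = deadline = 37; LS(M) = 37 - 6 = 31
LF(A1) = LS(M) - sum(successors on chain A) = 31 - 22 = 9
LS = LF - duration = 9 - 7 = 2
Total float = LS - ES = 2 - 0 = 2

2


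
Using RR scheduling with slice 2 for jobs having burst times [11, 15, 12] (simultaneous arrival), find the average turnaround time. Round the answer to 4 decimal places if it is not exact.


Time quantum = 2
Execution trace:
  J1 runs 2 units, time = 2
  J2 runs 2 units, time = 4
  J3 runs 2 units, time = 6
  J1 runs 2 units, time = 8
  J2 runs 2 units, time = 10
  J3 runs 2 units, time = 12
  J1 runs 2 units, time = 14
  J2 runs 2 units, time = 16
  J3 runs 2 units, time = 18
  J1 runs 2 units, time = 20
  J2 runs 2 units, time = 22
  J3 runs 2 units, time = 24
  J1 runs 2 units, time = 26
  J2 runs 2 units, time = 28
  J3 runs 2 units, time = 30
  J1 runs 1 units, time = 31
  J2 runs 2 units, time = 33
  J3 runs 2 units, time = 35
  J2 runs 2 units, time = 37
  J2 runs 1 units, time = 38
Finish times: [31, 38, 35]
Average turnaround = 104/3 = 34.6667

34.6667


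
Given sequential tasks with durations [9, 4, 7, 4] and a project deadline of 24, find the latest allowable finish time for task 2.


LF(activity 2) = deadline - sum of successor durations
Successors: activities 3 through 4 with durations [7, 4]
Sum of successor durations = 11
LF = 24 - 11 = 13

13


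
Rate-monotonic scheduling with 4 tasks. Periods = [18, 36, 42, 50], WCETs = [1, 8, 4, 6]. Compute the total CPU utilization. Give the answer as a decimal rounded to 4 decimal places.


Compute individual utilizations (exact fractions):
  Task 1: C/T = 1/18 (approx. 0.0556)
  Task 2: C/T = 8/36 = 2/9 (approx. 0.2222)
  Task 3: C/T = 4/42 = 2/21 (approx. 0.0952)
  Task 4: C/T = 6/50 = 3/25 (approx. 0.12)
Total utilization U = 1/18 + 2/9 + 2/21 + 3/25 = 1553/3150
Rounded to 4 decimal places: U = 0.4930
RM (Liu & Layland) bound for 4 tasks = 0.756828; compare with U = 1553/3150 (approx. 0.493016)
U <= bound, so schedulable by RM sufficient condition.

0.4930


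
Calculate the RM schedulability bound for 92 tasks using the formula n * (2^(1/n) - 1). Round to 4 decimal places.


Compute 2^(1/92) = 1.0075626620
Subtract 1: 1.0075626620 - 1 = 0.0075626620
Multiply by n: 92 * 0.0075626620 = 0.6957649040
Round to 4 dp: 0.6958

0.6958


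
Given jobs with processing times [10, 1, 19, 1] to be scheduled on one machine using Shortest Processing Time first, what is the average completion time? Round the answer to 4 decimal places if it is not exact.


Sort jobs by processing time (SPT order): [1, 1, 10, 19]
Compute completion times sequentially:
  Job 1: processing = 1, completes at 1
  Job 2: processing = 1, completes at 2
  Job 3: processing = 10, completes at 12
  Job 4: processing = 19, completes at 31
Sum of completion times = 46
Average completion time = 46/4 = 11.5

11.5


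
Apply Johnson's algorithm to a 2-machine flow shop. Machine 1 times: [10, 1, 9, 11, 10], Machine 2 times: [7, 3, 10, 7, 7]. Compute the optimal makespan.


Apply Johnson's rule:
  Group 1 (a <= b): [(2, 1, 3), (3, 9, 10)]
  Group 2 (a > b): [(1, 10, 7), (4, 11, 7), (5, 10, 7)]
Optimal job order: [2, 3, 1, 4, 5]
Schedule:
  Job 2: M1 done at 1, M2 done at 4
  Job 3: M1 done at 10, M2 done at 20
  Job 1: M1 done at 20, M2 done at 27
  Job 4: M1 done at 31, M2 done at 38
  Job 5: M1 done at 41, M2 done at 48
Makespan = 48

48


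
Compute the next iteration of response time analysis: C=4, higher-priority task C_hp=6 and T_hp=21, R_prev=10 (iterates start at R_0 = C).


R_next = C + ceil(R_prev / T_hp) * C_hp
ceil(10 / 21) = ceil(0.4762) = 1
Interference = 1 * 6 = 6
R_next = 4 + 6 = 10
R_next = R_prev, so the iteration has converged (response time = 10).

10


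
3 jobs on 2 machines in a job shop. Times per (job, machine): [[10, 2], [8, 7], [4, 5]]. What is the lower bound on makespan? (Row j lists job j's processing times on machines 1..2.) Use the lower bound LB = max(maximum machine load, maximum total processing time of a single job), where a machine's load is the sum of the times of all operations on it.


Machine loads:
  Machine 1: 10 + 8 + 4 = 22
  Machine 2: 2 + 7 + 5 = 14
Max machine load = 22
Job totals:
  Job 1: 12
  Job 2: 15
  Job 3: 9
Max job total = 15
Lower bound = max(22, 15) = 22

22


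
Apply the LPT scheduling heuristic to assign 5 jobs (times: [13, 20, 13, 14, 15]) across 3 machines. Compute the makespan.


Sort jobs in decreasing order (LPT): [20, 15, 14, 13, 13]
Assign each job to the least loaded machine:
  Machine 1: jobs [20], load = 20
  Machine 2: jobs [15, 13], load = 28
  Machine 3: jobs [14, 13], load = 27
Makespan = max load = 28

28


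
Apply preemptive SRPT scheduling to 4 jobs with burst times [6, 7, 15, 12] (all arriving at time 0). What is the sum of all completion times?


Since all jobs arrive at t=0, SRPT equals SPT ordering.
SPT order: [6, 7, 12, 15]
Completion times:
  Job 1: p=6, C=6
  Job 2: p=7, C=13
  Job 3: p=12, C=25
  Job 4: p=15, C=40
Total completion time = 6 + 13 + 25 + 40 = 84

84


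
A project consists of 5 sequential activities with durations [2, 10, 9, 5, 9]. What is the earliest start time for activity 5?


Activity 5 starts after activities 1 through 4 complete.
Predecessor durations: [2, 10, 9, 5]
ES = 2 + 10 + 9 + 5 = 26

26


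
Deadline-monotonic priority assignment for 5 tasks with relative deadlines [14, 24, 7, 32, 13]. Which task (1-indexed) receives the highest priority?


Sort tasks by relative deadline (ascending):
  Task 3: deadline = 7
  Task 5: deadline = 13
  Task 1: deadline = 14
  Task 2: deadline = 24
  Task 4: deadline = 32
Priority order (highest first): [3, 5, 1, 2, 4]
Highest priority task = 3

3


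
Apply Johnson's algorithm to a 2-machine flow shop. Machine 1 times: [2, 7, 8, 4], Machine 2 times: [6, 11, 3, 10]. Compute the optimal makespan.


Apply Johnson's rule:
  Group 1 (a <= b): [(1, 2, 6), (4, 4, 10), (2, 7, 11)]
  Group 2 (a > b): [(3, 8, 3)]
Optimal job order: [1, 4, 2, 3]
Schedule:
  Job 1: M1 done at 2, M2 done at 8
  Job 4: M1 done at 6, M2 done at 18
  Job 2: M1 done at 13, M2 done at 29
  Job 3: M1 done at 21, M2 done at 32
Makespan = 32

32


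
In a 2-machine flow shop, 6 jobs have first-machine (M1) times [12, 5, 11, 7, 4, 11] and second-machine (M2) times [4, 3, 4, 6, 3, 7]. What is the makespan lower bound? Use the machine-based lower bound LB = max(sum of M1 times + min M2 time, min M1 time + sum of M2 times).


LB1 = sum(M1 times) + min(M2 times) = 50 + 3 = 53
LB2 = min(M1 times) + sum(M2 times) = 4 + 27 = 31
Lower bound = max(LB1, LB2) = max(53, 31) = 53

53


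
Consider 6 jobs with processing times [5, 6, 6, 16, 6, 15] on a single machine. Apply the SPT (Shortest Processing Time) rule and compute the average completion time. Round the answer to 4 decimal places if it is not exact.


Sort jobs by processing time (SPT order): [5, 6, 6, 6, 15, 16]
Compute completion times sequentially:
  Job 1: processing = 5, completes at 5
  Job 2: processing = 6, completes at 11
  Job 3: processing = 6, completes at 17
  Job 4: processing = 6, completes at 23
  Job 5: processing = 15, completes at 38
  Job 6: processing = 16, completes at 54
Sum of completion times = 148
Average completion time = 148/6 = 24.6667

24.6667


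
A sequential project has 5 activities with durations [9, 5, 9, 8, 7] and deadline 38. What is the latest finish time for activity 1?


LF(activity 1) = deadline - sum of successor durations
Successors: activities 2 through 5 with durations [5, 9, 8, 7]
Sum of successor durations = 29
LF = 38 - 29 = 9

9


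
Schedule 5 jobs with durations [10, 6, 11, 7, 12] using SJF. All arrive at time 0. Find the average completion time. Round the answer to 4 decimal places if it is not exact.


SJF order (ascending): [6, 7, 10, 11, 12]
Completion times:
  Job 1: burst=6, C=6
  Job 2: burst=7, C=13
  Job 3: burst=10, C=23
  Job 4: burst=11, C=34
  Job 5: burst=12, C=46
Average completion = 122/5 = 24.4

24.4


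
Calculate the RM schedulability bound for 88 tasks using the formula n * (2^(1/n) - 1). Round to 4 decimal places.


Compute 2^(1/88) = 1.0079077751
Subtract 1: 1.0079077751 - 1 = 0.0079077751
Multiply by n: 88 * 0.0079077751 = 0.6958842088
Round to 4 dp: 0.6959

0.6959


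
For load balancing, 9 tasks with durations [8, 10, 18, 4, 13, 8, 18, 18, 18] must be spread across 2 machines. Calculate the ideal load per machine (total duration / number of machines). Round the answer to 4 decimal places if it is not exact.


Total processing time = 8 + 10 + 18 + 4 + 13 + 8 + 18 + 18 + 18 = 115
Number of machines = 2
Ideal balanced load = 115 / 2 = 57.5

57.5


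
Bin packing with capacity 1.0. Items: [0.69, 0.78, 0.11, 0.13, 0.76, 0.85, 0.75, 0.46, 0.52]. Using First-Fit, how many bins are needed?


Place items sequentially using First-Fit:
  Item 0.69 -> new Bin 1
  Item 0.78 -> new Bin 2
  Item 0.11 -> Bin 1 (now 0.8)
  Item 0.13 -> Bin 1 (now 0.93)
  Item 0.76 -> new Bin 3
  Item 0.85 -> new Bin 4
  Item 0.75 -> new Bin 5
  Item 0.46 -> new Bin 6
  Item 0.52 -> Bin 6 (now 0.98)
Total bins used = 6

6


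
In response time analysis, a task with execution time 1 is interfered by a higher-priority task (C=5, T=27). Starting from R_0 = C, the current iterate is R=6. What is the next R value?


R_next = C + ceil(R_prev / T_hp) * C_hp
ceil(6 / 27) = ceil(0.2222) = 1
Interference = 1 * 5 = 5
R_next = 1 + 5 = 6
R_next = R_prev, so the iteration has converged (response time = 6).

6


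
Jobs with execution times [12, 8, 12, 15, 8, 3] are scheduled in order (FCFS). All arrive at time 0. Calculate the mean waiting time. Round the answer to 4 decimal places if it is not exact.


FCFS order (as given): [12, 8, 12, 15, 8, 3]
Waiting times:
  Job 1: wait = 0
  Job 2: wait = 12
  Job 3: wait = 20
  Job 4: wait = 32
  Job 5: wait = 47
  Job 6: wait = 55
Sum of waiting times = 166
Average waiting time = 166/6 = 27.6667

27.6667


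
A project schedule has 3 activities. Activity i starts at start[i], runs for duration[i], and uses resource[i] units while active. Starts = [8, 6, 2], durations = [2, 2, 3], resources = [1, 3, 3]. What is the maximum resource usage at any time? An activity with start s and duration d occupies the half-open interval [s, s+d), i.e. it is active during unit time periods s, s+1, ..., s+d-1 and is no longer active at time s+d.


Each activity i is active on [start_i, start_i + duration_i).
Compute total resource usage per time slot:
  t=0: active resources = [], total = 0
  t=1: active resources = [], total = 0
  t=2: active resources = [3], total = 3
  t=3: active resources = [3], total = 3
  t=4: active resources = [3], total = 3
  t=5: active resources = [], total = 0
  t=6: active resources = [3], total = 3
  t=7: active resources = [3], total = 3
  t=8: active resources = [1], total = 1
  t=9: active resources = [1], total = 1
Peak resource demand = 3

3


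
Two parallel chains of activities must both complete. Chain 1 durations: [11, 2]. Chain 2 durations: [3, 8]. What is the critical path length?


Path A total = 11 + 2 = 13
Path B total = 3 + 8 = 11
Critical path = longest path = max(13, 11) = 13

13


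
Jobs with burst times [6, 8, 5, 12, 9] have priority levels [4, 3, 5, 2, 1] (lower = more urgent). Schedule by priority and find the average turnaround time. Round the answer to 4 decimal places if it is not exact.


Sort by priority (ascending = highest first):
Order: [(1, 9), (2, 12), (3, 8), (4, 6), (5, 5)]
Completion times:
  Priority 1, burst=9, C=9
  Priority 2, burst=12, C=21
  Priority 3, burst=8, C=29
  Priority 4, burst=6, C=35
  Priority 5, burst=5, C=40
Average turnaround = 134/5 = 26.8

26.8


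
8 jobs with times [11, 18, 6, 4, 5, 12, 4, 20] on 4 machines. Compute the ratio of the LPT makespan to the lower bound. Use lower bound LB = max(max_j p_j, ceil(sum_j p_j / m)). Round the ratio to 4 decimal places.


LPT order: [20, 18, 12, 11, 6, 5, 4, 4]
Machine loads after assignment: [20, 18, 21, 21]
LPT makespan = 21
Lower bound = max(max_job, ceil(total/4)) = max(20, 20) = 20
Ratio = 21 / 20 = 1.05

1.05


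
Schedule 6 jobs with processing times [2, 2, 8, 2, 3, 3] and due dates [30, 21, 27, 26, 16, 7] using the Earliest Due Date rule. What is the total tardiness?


Sort by due date (EDD order): [(3, 7), (3, 16), (2, 21), (2, 26), (8, 27), (2, 30)]
Compute completion times and tardiness:
  Job 1: p=3, d=7, C=3, tardiness=max(0,3-7)=0
  Job 2: p=3, d=16, C=6, tardiness=max(0,6-16)=0
  Job 3: p=2, d=21, C=8, tardiness=max(0,8-21)=0
  Job 4: p=2, d=26, C=10, tardiness=max(0,10-26)=0
  Job 5: p=8, d=27, C=18, tardiness=max(0,18-27)=0
  Job 6: p=2, d=30, C=20, tardiness=max(0,20-30)=0
Total tardiness = 0

0


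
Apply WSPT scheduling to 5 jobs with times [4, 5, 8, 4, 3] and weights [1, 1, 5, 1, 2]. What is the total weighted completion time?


Compute p/w ratios and sort ascending (WSPT): [(3, 2), (8, 5), (4, 1), (4, 1), (5, 1)]
Compute weighted completion times:
  Job (p=3,w=2): C=3, w*C=2*3=6
  Job (p=8,w=5): C=11, w*C=5*11=55
  Job (p=4,w=1): C=15, w*C=1*15=15
  Job (p=4,w=1): C=19, w*C=1*19=19
  Job (p=5,w=1): C=24, w*C=1*24=24
Total weighted completion time = 119

119


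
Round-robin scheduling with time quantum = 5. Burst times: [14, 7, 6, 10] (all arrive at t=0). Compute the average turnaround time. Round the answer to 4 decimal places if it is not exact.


Time quantum = 5
Execution trace:
  J1 runs 5 units, time = 5
  J2 runs 5 units, time = 10
  J3 runs 5 units, time = 15
  J4 runs 5 units, time = 20
  J1 runs 5 units, time = 25
  J2 runs 2 units, time = 27
  J3 runs 1 units, time = 28
  J4 runs 5 units, time = 33
  J1 runs 4 units, time = 37
Finish times: [37, 27, 28, 33]
Average turnaround = 125/4 = 31.25

31.25


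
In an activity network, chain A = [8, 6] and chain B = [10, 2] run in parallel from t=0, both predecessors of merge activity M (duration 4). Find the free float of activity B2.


ES(B2) = sum of predecessors on chain B = 10
EF(B2) = ES + duration = 10 + 2 = 12
Successor of B2 is M. ES(M) = max(sum(A), sum(B)) = max(14, 12) = 14
Free float = ES(successor) - EF(current) = 14 - 12 = 2

2


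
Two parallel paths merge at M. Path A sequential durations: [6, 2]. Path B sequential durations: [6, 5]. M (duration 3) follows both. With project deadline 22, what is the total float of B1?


Forward pass: ES(B1) = sum of predecessors on chain B = 0
EF = ES + duration = 0 + 6 = 6
Backward pass: LF(M) = deadline = 22; LS(M) = 22 - 3 = 19
LF(B1) = LS(M) - sum(successors on chain B) = 19 - 5 = 14
LS = LF - duration = 14 - 6 = 8
Total float = LS - ES = 8 - 0 = 8

8


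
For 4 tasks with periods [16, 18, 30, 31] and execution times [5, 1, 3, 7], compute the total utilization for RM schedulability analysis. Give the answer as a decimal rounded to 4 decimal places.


Compute individual utilizations (exact fractions):
  Task 1: C/T = 5/16 (approx. 0.3125)
  Task 2: C/T = 1/18 (approx. 0.0556)
  Task 3: C/T = 3/30 = 1/10 (approx. 0.1)
  Task 4: C/T = 7/31 (approx. 0.2258)
Total utilization U = 5/16 + 1/18 + 1/10 + 7/31 = 15487/22320
Rounded to 4 decimal places: U = 0.6939
RM (Liu & Layland) bound for 4 tasks = 0.756828; compare with U = 15487/22320 (approx. 0.693862)
U <= bound, so schedulable by RM sufficient condition.

0.6939


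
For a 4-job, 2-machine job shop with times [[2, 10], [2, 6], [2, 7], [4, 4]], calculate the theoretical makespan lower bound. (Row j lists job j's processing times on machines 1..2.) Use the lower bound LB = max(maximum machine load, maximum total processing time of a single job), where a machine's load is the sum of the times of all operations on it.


Machine loads:
  Machine 1: 2 + 2 + 2 + 4 = 10
  Machine 2: 10 + 6 + 7 + 4 = 27
Max machine load = 27
Job totals:
  Job 1: 12
  Job 2: 8
  Job 3: 9
  Job 4: 8
Max job total = 12
Lower bound = max(27, 12) = 27

27


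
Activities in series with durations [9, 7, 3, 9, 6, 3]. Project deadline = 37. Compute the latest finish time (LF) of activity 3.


LF(activity 3) = deadline - sum of successor durations
Successors: activities 4 through 6 with durations [9, 6, 3]
Sum of successor durations = 18
LF = 37 - 18 = 19

19


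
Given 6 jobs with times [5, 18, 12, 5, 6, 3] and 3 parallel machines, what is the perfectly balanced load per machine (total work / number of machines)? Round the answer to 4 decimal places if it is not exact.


Total processing time = 5 + 18 + 12 + 5 + 6 + 3 = 49
Number of machines = 3
Ideal balanced load = 49 / 3 = 16.3333

16.3333


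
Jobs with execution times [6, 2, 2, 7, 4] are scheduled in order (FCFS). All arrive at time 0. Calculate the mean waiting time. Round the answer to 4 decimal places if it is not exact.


FCFS order (as given): [6, 2, 2, 7, 4]
Waiting times:
  Job 1: wait = 0
  Job 2: wait = 6
  Job 3: wait = 8
  Job 4: wait = 10
  Job 5: wait = 17
Sum of waiting times = 41
Average waiting time = 41/5 = 8.2

8.2


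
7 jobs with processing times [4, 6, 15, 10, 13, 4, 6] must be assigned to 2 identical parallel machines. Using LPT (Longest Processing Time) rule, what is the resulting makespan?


Sort jobs in decreasing order (LPT): [15, 13, 10, 6, 6, 4, 4]
Assign each job to the least loaded machine:
  Machine 1: jobs [15, 6, 6, 4], load = 31
  Machine 2: jobs [13, 10, 4], load = 27
Makespan = max load = 31

31


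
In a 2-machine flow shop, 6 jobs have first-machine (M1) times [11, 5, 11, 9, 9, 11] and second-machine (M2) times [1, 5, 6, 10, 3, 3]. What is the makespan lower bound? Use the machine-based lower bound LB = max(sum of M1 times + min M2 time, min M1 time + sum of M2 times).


LB1 = sum(M1 times) + min(M2 times) = 56 + 1 = 57
LB2 = min(M1 times) + sum(M2 times) = 5 + 28 = 33
Lower bound = max(LB1, LB2) = max(57, 33) = 57

57


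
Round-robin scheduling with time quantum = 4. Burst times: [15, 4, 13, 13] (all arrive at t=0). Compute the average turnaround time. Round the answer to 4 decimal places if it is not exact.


Time quantum = 4
Execution trace:
  J1 runs 4 units, time = 4
  J2 runs 4 units, time = 8
  J3 runs 4 units, time = 12
  J4 runs 4 units, time = 16
  J1 runs 4 units, time = 20
  J3 runs 4 units, time = 24
  J4 runs 4 units, time = 28
  J1 runs 4 units, time = 32
  J3 runs 4 units, time = 36
  J4 runs 4 units, time = 40
  J1 runs 3 units, time = 43
  J3 runs 1 units, time = 44
  J4 runs 1 units, time = 45
Finish times: [43, 8, 44, 45]
Average turnaround = 140/4 = 35.0

35.0


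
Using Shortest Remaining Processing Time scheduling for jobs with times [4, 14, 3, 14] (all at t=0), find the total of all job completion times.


Since all jobs arrive at t=0, SRPT equals SPT ordering.
SPT order: [3, 4, 14, 14]
Completion times:
  Job 1: p=3, C=3
  Job 2: p=4, C=7
  Job 3: p=14, C=21
  Job 4: p=14, C=35
Total completion time = 3 + 7 + 21 + 35 = 66

66


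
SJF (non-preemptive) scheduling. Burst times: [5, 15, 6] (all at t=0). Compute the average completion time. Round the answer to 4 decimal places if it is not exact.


SJF order (ascending): [5, 6, 15]
Completion times:
  Job 1: burst=5, C=5
  Job 2: burst=6, C=11
  Job 3: burst=15, C=26
Average completion = 42/3 = 14.0

14.0


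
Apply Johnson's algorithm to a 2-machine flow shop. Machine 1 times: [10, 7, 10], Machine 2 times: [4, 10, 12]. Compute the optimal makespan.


Apply Johnson's rule:
  Group 1 (a <= b): [(2, 7, 10), (3, 10, 12)]
  Group 2 (a > b): [(1, 10, 4)]
Optimal job order: [2, 3, 1]
Schedule:
  Job 2: M1 done at 7, M2 done at 17
  Job 3: M1 done at 17, M2 done at 29
  Job 1: M1 done at 27, M2 done at 33
Makespan = 33

33


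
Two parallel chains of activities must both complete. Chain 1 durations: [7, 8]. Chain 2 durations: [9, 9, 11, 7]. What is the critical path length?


Path A total = 7 + 8 = 15
Path B total = 9 + 9 + 11 + 7 = 36
Critical path = longest path = max(15, 36) = 36

36


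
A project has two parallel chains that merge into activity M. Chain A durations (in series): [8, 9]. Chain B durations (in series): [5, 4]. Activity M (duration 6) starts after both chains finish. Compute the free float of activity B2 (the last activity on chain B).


ES(B2) = sum of predecessors on chain B = 5
EF(B2) = ES + duration = 5 + 4 = 9
Successor of B2 is M. ES(M) = max(sum(A), sum(B)) = max(17, 9) = 17
Free float = ES(successor) - EF(current) = 17 - 9 = 8

8


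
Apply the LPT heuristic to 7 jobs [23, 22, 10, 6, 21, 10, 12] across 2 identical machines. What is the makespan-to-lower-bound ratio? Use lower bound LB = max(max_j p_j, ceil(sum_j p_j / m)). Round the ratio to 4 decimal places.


LPT order: [23, 22, 21, 12, 10, 10, 6]
Machine loads after assignment: [51, 53]
LPT makespan = 53
Lower bound = max(max_job, ceil(total/2)) = max(23, 52) = 52
Ratio = 53 / 52 = 1.0192

1.0192


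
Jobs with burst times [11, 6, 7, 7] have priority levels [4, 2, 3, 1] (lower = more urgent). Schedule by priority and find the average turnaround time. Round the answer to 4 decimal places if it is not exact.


Sort by priority (ascending = highest first):
Order: [(1, 7), (2, 6), (3, 7), (4, 11)]
Completion times:
  Priority 1, burst=7, C=7
  Priority 2, burst=6, C=13
  Priority 3, burst=7, C=20
  Priority 4, burst=11, C=31
Average turnaround = 71/4 = 17.75

17.75


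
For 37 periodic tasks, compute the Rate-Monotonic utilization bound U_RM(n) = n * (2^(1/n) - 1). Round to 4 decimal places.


Compute 2^(1/37) = 1.0189102844
Subtract 1: 1.0189102844 - 1 = 0.0189102844
Multiply by n: 37 * 0.0189102844 = 0.6996805228
Round to 4 dp: 0.6997

0.6997


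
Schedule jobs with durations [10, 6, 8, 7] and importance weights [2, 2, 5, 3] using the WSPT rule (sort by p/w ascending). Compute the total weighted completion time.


Compute p/w ratios and sort ascending (WSPT): [(8, 5), (7, 3), (6, 2), (10, 2)]
Compute weighted completion times:
  Job (p=8,w=5): C=8, w*C=5*8=40
  Job (p=7,w=3): C=15, w*C=3*15=45
  Job (p=6,w=2): C=21, w*C=2*21=42
  Job (p=10,w=2): C=31, w*C=2*31=62
Total weighted completion time = 189

189


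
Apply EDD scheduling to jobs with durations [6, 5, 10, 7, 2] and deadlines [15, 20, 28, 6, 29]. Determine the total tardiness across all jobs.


Sort by due date (EDD order): [(7, 6), (6, 15), (5, 20), (10, 28), (2, 29)]
Compute completion times and tardiness:
  Job 1: p=7, d=6, C=7, tardiness=max(0,7-6)=1
  Job 2: p=6, d=15, C=13, tardiness=max(0,13-15)=0
  Job 3: p=5, d=20, C=18, tardiness=max(0,18-20)=0
  Job 4: p=10, d=28, C=28, tardiness=max(0,28-28)=0
  Job 5: p=2, d=29, C=30, tardiness=max(0,30-29)=1
Total tardiness = 2

2


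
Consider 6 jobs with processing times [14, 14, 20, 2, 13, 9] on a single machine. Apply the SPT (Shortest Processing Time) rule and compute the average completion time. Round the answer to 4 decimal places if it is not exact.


Sort jobs by processing time (SPT order): [2, 9, 13, 14, 14, 20]
Compute completion times sequentially:
  Job 1: processing = 2, completes at 2
  Job 2: processing = 9, completes at 11
  Job 3: processing = 13, completes at 24
  Job 4: processing = 14, completes at 38
  Job 5: processing = 14, completes at 52
  Job 6: processing = 20, completes at 72
Sum of completion times = 199
Average completion time = 199/6 = 33.1667

33.1667


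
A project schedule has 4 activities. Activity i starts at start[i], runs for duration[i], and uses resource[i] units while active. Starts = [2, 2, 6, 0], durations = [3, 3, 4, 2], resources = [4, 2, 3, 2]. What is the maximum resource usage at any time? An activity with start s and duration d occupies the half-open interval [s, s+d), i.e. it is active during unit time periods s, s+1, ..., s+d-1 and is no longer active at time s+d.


Each activity i is active on [start_i, start_i + duration_i).
Compute total resource usage per time slot:
  t=0: active resources = [2], total = 2
  t=1: active resources = [2], total = 2
  t=2: active resources = [4, 2], total = 6
  t=3: active resources = [4, 2], total = 6
  t=4: active resources = [4, 2], total = 6
  t=5: active resources = [], total = 0
  t=6: active resources = [3], total = 3
  t=7: active resources = [3], total = 3
  t=8: active resources = [3], total = 3
  t=9: active resources = [3], total = 3
Peak resource demand = 6

6


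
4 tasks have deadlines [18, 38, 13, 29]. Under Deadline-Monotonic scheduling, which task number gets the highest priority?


Sort tasks by relative deadline (ascending):
  Task 3: deadline = 13
  Task 1: deadline = 18
  Task 4: deadline = 29
  Task 2: deadline = 38
Priority order (highest first): [3, 1, 4, 2]
Highest priority task = 3

3


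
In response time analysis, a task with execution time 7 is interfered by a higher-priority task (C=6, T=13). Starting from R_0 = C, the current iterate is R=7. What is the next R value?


R_next = C + ceil(R_prev / T_hp) * C_hp
ceil(7 / 13) = ceil(0.5385) = 1
Interference = 1 * 6 = 6
R_next = 7 + 6 = 13

13


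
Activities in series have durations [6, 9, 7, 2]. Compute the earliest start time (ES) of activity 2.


Activity 2 starts after activities 1 through 1 complete.
Predecessor durations: [6]
ES = 6 = 6

6


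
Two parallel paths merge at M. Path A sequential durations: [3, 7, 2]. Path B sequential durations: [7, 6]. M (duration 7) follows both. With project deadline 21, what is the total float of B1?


Forward pass: ES(B1) = sum of predecessors on chain B = 0
EF = ES + duration = 0 + 7 = 7
Backward pass: LF(M) = deadline = 21; LS(M) = 21 - 7 = 14
LF(B1) = LS(M) - sum(successors on chain B) = 14 - 6 = 8
LS = LF - duration = 8 - 7 = 1
Total float = LS - ES = 1 - 0 = 1

1


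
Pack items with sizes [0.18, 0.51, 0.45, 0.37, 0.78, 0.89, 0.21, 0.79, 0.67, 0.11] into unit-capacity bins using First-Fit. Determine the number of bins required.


Place items sequentially using First-Fit:
  Item 0.18 -> new Bin 1
  Item 0.51 -> Bin 1 (now 0.69)
  Item 0.45 -> new Bin 2
  Item 0.37 -> Bin 2 (now 0.82)
  Item 0.78 -> new Bin 3
  Item 0.89 -> new Bin 4
  Item 0.21 -> Bin 1 (now 0.9)
  Item 0.79 -> new Bin 5
  Item 0.67 -> new Bin 6
  Item 0.11 -> Bin 2 (now 0.93)
Total bins used = 6

6


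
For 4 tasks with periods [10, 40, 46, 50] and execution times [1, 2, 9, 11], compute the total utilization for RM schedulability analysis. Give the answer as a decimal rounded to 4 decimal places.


Compute individual utilizations (exact fractions):
  Task 1: C/T = 1/10 (approx. 0.1)
  Task 2: C/T = 2/40 = 1/20 (approx. 0.05)
  Task 3: C/T = 9/46 (approx. 0.1957)
  Task 4: C/T = 11/50 (approx. 0.22)
Total utilization U = 1/10 + 1/20 + 9/46 + 11/50 = 1301/2300
Rounded to 4 decimal places: U = 0.5657
RM (Liu & Layland) bound for 4 tasks = 0.756828; compare with U = 1301/2300 (approx. 0.565652)
U <= bound, so schedulable by RM sufficient condition.

0.5657


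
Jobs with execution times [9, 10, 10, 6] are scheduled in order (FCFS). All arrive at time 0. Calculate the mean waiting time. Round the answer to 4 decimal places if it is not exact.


FCFS order (as given): [9, 10, 10, 6]
Waiting times:
  Job 1: wait = 0
  Job 2: wait = 9
  Job 3: wait = 19
  Job 4: wait = 29
Sum of waiting times = 57
Average waiting time = 57/4 = 14.25

14.25


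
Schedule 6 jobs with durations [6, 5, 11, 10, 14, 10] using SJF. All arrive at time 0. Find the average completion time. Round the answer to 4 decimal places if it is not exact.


SJF order (ascending): [5, 6, 10, 10, 11, 14]
Completion times:
  Job 1: burst=5, C=5
  Job 2: burst=6, C=11
  Job 3: burst=10, C=21
  Job 4: burst=10, C=31
  Job 5: burst=11, C=42
  Job 6: burst=14, C=56
Average completion = 166/6 = 27.6667

27.6667


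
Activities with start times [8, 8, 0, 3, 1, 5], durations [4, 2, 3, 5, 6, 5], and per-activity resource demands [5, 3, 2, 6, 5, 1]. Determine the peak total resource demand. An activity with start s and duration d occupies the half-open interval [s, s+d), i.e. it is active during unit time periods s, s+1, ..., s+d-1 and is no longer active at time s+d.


Each activity i is active on [start_i, start_i + duration_i).
Compute total resource usage per time slot:
  t=0: active resources = [2], total = 2
  t=1: active resources = [2, 5], total = 7
  t=2: active resources = [2, 5], total = 7
  t=3: active resources = [6, 5], total = 11
  t=4: active resources = [6, 5], total = 11
  t=5: active resources = [6, 5, 1], total = 12
  t=6: active resources = [6, 5, 1], total = 12
  t=7: active resources = [6, 1], total = 7
  t=8: active resources = [5, 3, 1], total = 9
  t=9: active resources = [5, 3, 1], total = 9
  t=10: active resources = [5], total = 5
  t=11: active resources = [5], total = 5
Peak resource demand = 12

12


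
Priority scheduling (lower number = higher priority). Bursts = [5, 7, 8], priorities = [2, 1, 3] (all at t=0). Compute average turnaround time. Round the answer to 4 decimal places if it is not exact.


Sort by priority (ascending = highest first):
Order: [(1, 7), (2, 5), (3, 8)]
Completion times:
  Priority 1, burst=7, C=7
  Priority 2, burst=5, C=12
  Priority 3, burst=8, C=20
Average turnaround = 39/3 = 13.0

13.0


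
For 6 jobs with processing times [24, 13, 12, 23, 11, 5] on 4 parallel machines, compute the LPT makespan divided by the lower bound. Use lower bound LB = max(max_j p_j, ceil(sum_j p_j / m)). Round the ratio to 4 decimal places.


LPT order: [24, 23, 13, 12, 11, 5]
Machine loads after assignment: [24, 23, 18, 23]
LPT makespan = 24
Lower bound = max(max_job, ceil(total/4)) = max(24, 22) = 24
Ratio = 24 / 24 = 1.0

1.0


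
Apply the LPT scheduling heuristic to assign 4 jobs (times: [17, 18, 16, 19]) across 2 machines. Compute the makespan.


Sort jobs in decreasing order (LPT): [19, 18, 17, 16]
Assign each job to the least loaded machine:
  Machine 1: jobs [19, 16], load = 35
  Machine 2: jobs [18, 17], load = 35
Makespan = max load = 35

35


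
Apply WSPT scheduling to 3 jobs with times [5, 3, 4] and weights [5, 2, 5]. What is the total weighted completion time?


Compute p/w ratios and sort ascending (WSPT): [(4, 5), (5, 5), (3, 2)]
Compute weighted completion times:
  Job (p=4,w=5): C=4, w*C=5*4=20
  Job (p=5,w=5): C=9, w*C=5*9=45
  Job (p=3,w=2): C=12, w*C=2*12=24
Total weighted completion time = 89

89


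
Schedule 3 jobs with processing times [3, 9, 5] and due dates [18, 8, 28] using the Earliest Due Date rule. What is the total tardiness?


Sort by due date (EDD order): [(9, 8), (3, 18), (5, 28)]
Compute completion times and tardiness:
  Job 1: p=9, d=8, C=9, tardiness=max(0,9-8)=1
  Job 2: p=3, d=18, C=12, tardiness=max(0,12-18)=0
  Job 3: p=5, d=28, C=17, tardiness=max(0,17-28)=0
Total tardiness = 1

1


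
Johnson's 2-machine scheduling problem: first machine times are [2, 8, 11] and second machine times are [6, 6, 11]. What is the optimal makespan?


Apply Johnson's rule:
  Group 1 (a <= b): [(1, 2, 6), (3, 11, 11)]
  Group 2 (a > b): [(2, 8, 6)]
Optimal job order: [1, 3, 2]
Schedule:
  Job 1: M1 done at 2, M2 done at 8
  Job 3: M1 done at 13, M2 done at 24
  Job 2: M1 done at 21, M2 done at 30
Makespan = 30

30


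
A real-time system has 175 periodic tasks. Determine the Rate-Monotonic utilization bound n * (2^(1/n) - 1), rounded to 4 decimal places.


Compute 2^(1/175) = 1.0039686955
Subtract 1: 1.0039686955 - 1 = 0.0039686955
Multiply by n: 175 * 0.0039686955 = 0.6945217125
Round to 4 dp: 0.6945

0.6945


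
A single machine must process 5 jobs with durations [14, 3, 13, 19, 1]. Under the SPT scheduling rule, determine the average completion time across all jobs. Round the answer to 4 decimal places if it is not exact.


Sort jobs by processing time (SPT order): [1, 3, 13, 14, 19]
Compute completion times sequentially:
  Job 1: processing = 1, completes at 1
  Job 2: processing = 3, completes at 4
  Job 3: processing = 13, completes at 17
  Job 4: processing = 14, completes at 31
  Job 5: processing = 19, completes at 50
Sum of completion times = 103
Average completion time = 103/5 = 20.6

20.6


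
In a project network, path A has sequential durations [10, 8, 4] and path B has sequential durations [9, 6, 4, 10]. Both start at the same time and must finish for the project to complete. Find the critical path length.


Path A total = 10 + 8 + 4 = 22
Path B total = 9 + 6 + 4 + 10 = 29
Critical path = longest path = max(22, 29) = 29

29


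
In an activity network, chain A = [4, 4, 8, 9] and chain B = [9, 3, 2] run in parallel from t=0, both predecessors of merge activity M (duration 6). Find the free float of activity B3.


ES(B3) = sum of predecessors on chain B = 12
EF(B3) = ES + duration = 12 + 2 = 14
Successor of B3 is M. ES(M) = max(sum(A), sum(B)) = max(25, 14) = 25
Free float = ES(successor) - EF(current) = 25 - 14 = 11

11


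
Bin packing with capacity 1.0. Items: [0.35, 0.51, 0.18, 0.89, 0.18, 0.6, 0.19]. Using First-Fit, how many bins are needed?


Place items sequentially using First-Fit:
  Item 0.35 -> new Bin 1
  Item 0.51 -> Bin 1 (now 0.86)
  Item 0.18 -> new Bin 2
  Item 0.89 -> new Bin 3
  Item 0.18 -> Bin 2 (now 0.36)
  Item 0.6 -> Bin 2 (now 0.96)
  Item 0.19 -> new Bin 4
Total bins used = 4

4


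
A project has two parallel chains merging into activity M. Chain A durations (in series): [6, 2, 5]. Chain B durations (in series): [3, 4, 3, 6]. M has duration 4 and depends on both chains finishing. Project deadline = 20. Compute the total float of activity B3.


Forward pass: ES(B3) = sum of predecessors on chain B = 7
EF = ES + duration = 7 + 3 = 10
Backward pass: LF(M) = deadline = 20; LS(M) = 20 - 4 = 16
LF(B3) = LS(M) - sum(successors on chain B) = 16 - 6 = 10
LS = LF - duration = 10 - 3 = 7
Total float = LS - ES = 7 - 7 = 0

0


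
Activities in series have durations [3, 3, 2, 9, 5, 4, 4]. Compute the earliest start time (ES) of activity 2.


Activity 2 starts after activities 1 through 1 complete.
Predecessor durations: [3]
ES = 3 = 3

3


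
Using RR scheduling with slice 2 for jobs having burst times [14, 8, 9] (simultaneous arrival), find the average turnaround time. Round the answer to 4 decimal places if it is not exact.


Time quantum = 2
Execution trace:
  J1 runs 2 units, time = 2
  J2 runs 2 units, time = 4
  J3 runs 2 units, time = 6
  J1 runs 2 units, time = 8
  J2 runs 2 units, time = 10
  J3 runs 2 units, time = 12
  J1 runs 2 units, time = 14
  J2 runs 2 units, time = 16
  J3 runs 2 units, time = 18
  J1 runs 2 units, time = 20
  J2 runs 2 units, time = 22
  J3 runs 2 units, time = 24
  J1 runs 2 units, time = 26
  J3 runs 1 units, time = 27
  J1 runs 2 units, time = 29
  J1 runs 2 units, time = 31
Finish times: [31, 22, 27]
Average turnaround = 80/3 = 26.6667

26.6667


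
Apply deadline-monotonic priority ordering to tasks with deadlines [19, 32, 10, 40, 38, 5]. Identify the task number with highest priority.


Sort tasks by relative deadline (ascending):
  Task 6: deadline = 5
  Task 3: deadline = 10
  Task 1: deadline = 19
  Task 2: deadline = 32
  Task 5: deadline = 38
  Task 4: deadline = 40
Priority order (highest first): [6, 3, 1, 2, 5, 4]
Highest priority task = 6

6


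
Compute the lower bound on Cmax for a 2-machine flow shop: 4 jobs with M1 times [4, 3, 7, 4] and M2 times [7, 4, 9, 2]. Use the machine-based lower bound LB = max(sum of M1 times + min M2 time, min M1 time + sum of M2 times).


LB1 = sum(M1 times) + min(M2 times) = 18 + 2 = 20
LB2 = min(M1 times) + sum(M2 times) = 3 + 22 = 25
Lower bound = max(LB1, LB2) = max(20, 25) = 25

25


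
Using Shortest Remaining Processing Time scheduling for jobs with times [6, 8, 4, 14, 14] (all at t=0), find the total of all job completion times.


Since all jobs arrive at t=0, SRPT equals SPT ordering.
SPT order: [4, 6, 8, 14, 14]
Completion times:
  Job 1: p=4, C=4
  Job 2: p=6, C=10
  Job 3: p=8, C=18
  Job 4: p=14, C=32
  Job 5: p=14, C=46
Total completion time = 4 + 10 + 18 + 32 + 46 = 110

110


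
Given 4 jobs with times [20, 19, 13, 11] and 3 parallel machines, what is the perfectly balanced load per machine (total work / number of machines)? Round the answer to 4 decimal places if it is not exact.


Total processing time = 20 + 19 + 13 + 11 = 63
Number of machines = 3
Ideal balanced load = 63 / 3 = 21.0

21.0


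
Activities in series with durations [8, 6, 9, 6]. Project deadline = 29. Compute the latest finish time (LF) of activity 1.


LF(activity 1) = deadline - sum of successor durations
Successors: activities 2 through 4 with durations [6, 9, 6]
Sum of successor durations = 21
LF = 29 - 21 = 8

8


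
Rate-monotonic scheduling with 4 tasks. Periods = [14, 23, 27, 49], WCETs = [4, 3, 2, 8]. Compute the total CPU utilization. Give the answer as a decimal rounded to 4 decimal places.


Compute individual utilizations (exact fractions):
  Task 1: C/T = 4/14 = 2/7 (approx. 0.2857)
  Task 2: C/T = 3/23 (approx. 0.1304)
  Task 3: C/T = 2/27 (approx. 0.0741)
  Task 4: C/T = 8/49 (approx. 0.1633)
Total utilization U = 2/7 + 3/23 + 2/27 + 8/49 = 19885/30429
Rounded to 4 decimal places: U = 0.6535
RM (Liu & Layland) bound for 4 tasks = 0.756828; compare with U = 19885/30429 (approx. 0.653488)
U <= bound, so schedulable by RM sufficient condition.

0.6535


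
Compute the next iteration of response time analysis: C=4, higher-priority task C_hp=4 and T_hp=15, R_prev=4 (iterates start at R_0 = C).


R_next = C + ceil(R_prev / T_hp) * C_hp
ceil(4 / 15) = ceil(0.2667) = 1
Interference = 1 * 4 = 4
R_next = 4 + 4 = 8

8


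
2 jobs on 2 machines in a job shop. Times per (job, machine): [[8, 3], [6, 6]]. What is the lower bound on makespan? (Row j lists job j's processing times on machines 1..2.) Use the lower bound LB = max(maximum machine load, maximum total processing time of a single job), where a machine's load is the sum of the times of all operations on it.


Machine loads:
  Machine 1: 8 + 6 = 14
  Machine 2: 3 + 6 = 9
Max machine load = 14
Job totals:
  Job 1: 11
  Job 2: 12
Max job total = 12
Lower bound = max(14, 12) = 14

14
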